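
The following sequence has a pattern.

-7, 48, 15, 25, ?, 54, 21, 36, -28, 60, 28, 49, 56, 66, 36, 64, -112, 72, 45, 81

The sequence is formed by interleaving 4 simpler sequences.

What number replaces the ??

14

Split by position mod 4: positions 1, 5, 9, … form one track, and each other residue class forms its own.
Track A: -7, ?, -28, 56, -112 — geometric with ratio -2.
Track B: 48, 54, 60, 66, 72 — arithmetic, step +6.
Track C: 15, 21, 28, 36, 45 — triangular numbers n(n+1)/2 for n = 5, 6, ….
Track D: 25, 36, 49, 64, 81 — the squares 5², 6², 7², ….
Filling track A at index 2 by its rule yields 14.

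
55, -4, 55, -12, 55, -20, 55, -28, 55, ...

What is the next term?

Odd-indexed and even-indexed terms follow separate rules.
Subsequence A = 55, 55, 55, 55, 55: constant 55.
Subsequence B = -4, -12, -20, -28: arithmetic with common difference −8.
Position 10 → subsequence B, term 5 = -36.

-36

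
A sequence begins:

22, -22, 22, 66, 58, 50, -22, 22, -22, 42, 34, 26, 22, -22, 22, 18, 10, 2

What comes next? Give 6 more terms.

-22, 22, -22, -6, -14, -22

Positions follow the repeating pattern AAABBB; grouping by letter gives 2 tracks.
Track A: 22, -22, 22, -22, 22, -22, 22, -22, 22 (alternating ±22).
Track B: 66, 58, 50, 42, 34, 26, 18, 10, 2 (linear: a_n = 74 − 8·n).
Position 19 → track A, term 10 = -22.
Position 20 → track A, term 11 = 22.
The 21st slot belongs to track A; its 12th term is -22.
Position 22 → track B, term 10 = -6.
Position 23 → track B, term 11 = -14.
The 24th slot belongs to track B; its 12th term is -22.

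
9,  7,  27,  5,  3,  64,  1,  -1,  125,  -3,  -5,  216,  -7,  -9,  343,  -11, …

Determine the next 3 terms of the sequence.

-13, 512, -15

Positions follow the repeating pattern AAB; grouping by letter gives 2 tracks.
Track A: 9, 7, 5, 3, 1, -1, -3, -5, -7, -9, -11. Linear: a_n = 11 − 2·n.
Track B: 27, 64, 125, 216, 343. The cubes 3³, 4³, 5³, ….
Term 17 comes from track A (its 12th entry): -13.
Position 18 → track B, term 6 = 512.
Position 19 falls in track A as its term 13, giving -15.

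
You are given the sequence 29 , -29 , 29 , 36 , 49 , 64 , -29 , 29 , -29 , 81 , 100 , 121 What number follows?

29

Positions follow the repeating pattern AAABBB; grouping by letter gives 2 tracks.
Track A = 29, -29, 29, -29, 29, -29: oscillating between 29 and -29.
Track B = 36, 49, 64, 81, 100, 121: perfect squares starting at 6².
The 13th slot belongs to track A; its 7th term is 29.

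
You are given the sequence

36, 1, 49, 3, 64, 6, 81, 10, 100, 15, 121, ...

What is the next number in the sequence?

21

Taking every 2nd term gives 2 separate tracks.
Subsequence A: 36, 49, 64, 81, 100, 121 (perfect squares starting at 6²).
Subsequence B: 1, 3, 6, 10, 15 (triangular numbers n(n+1)/2 for n = 1, 2, …).
Position 12 → subsequence B, term 6 = 21.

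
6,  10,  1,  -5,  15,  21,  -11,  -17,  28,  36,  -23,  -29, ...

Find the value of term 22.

105

The slot pattern repeats as AABB (period 4), so there are 2 interleaved tracks.
Subsequence A: 6, 10, 15, 21, 28, 36 (the triangular numbers T_3, T_4, …).
Subsequence B: 1, -5, -11, -17, -23, -29 (linear: a_n = 7 − 6·n).
Position 22 → subsequence A, term 12 = 105.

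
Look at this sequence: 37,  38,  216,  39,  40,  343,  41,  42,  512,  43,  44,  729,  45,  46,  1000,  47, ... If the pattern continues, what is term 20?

The slot pattern repeats as AAB (period 3), so there are 2 interleaved tracks.
Track A: 37, 38, 39, 40, 41, 42, 43, 44, 45, 46, 47 (arithmetic, step +1).
Track B: 216, 343, 512, 729, 1000 (consecutive cubes n³ from n = 6).
Term 20 comes from track A (its 14th entry): 50.

50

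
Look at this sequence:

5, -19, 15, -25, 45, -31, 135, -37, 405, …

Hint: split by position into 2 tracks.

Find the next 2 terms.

-43, 1215

The terms cycle through 2 interleaved subsequences.
Track A: 5, 15, 45, 135, 405 — geometric with ratio 3.
Track B: -19, -25, -31, -37 — arithmetic, step −6.
Position 10 → track B, term 5 = -43.
The 11th slot belongs to track A; its 6th term is 1215.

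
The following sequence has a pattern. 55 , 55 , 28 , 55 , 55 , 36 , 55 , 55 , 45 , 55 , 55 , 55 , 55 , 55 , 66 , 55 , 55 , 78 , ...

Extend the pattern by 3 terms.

The slot pattern repeats as AAB (period 3), so there are 2 interleaved tracks.
Subsequence A is 55, 55, 55, 55, 55, 55, 55, 55, 55, 55, 55, 55, which is the constant sequence 55.
Subsequence B is 28, 36, 45, 55, 66, 78, which is triangular numbers starting at T_7.
Position 19 falls in subsequence A as its term 13, giving 55.
Position 20 falls in subsequence A as its term 14, giving 55.
Position 21 → subsequence B, term 7 = 91.

55, 55, 91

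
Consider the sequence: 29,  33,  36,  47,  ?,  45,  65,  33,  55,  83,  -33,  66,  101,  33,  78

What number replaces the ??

Read the sequence 3 terms at a time; column i is its own pattern.
Track A = 29, 47, 65, 83, 101: linear: a_n = 11 + 18·n.
Track B = 33, ?, 33, -33, 33: oscillating between 33 and -33.
Track C = 36, 45, 55, 66, 78: triangular numbers starting at T_8.
Track B's pattern makes the blank -33.

-33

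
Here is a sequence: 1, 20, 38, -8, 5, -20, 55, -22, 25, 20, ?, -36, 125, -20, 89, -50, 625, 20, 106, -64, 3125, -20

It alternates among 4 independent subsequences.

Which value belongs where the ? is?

Taking every 4th term gives 4 separate tracks.
Subsequence A: 1, 5, 25, 125, 625, 3125 — successive powers of 5.
Subsequence B: 20, -20, 20, -20, 20, -20 — oscillating between 20 and -20.
Subsequence C: 38, 55, ?, 89, 106 — arithmetic with common difference +17.
Subsequence D: -8, -22, -36, -50, -64 — subtracting 14 each time.
So the missing entry in subsequence C is 72.

72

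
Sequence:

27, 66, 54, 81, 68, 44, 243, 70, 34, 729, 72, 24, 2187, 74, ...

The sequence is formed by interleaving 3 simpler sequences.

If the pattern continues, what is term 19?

Split by position mod 3 into 3 tracks.
Stream A = 27, 81, 243, 729, 2187: successive powers of 3.
Stream B = 66, 68, 70, 72, 74: arithmetic with common difference +2.
Stream C = 54, 44, 34, 24: arithmetic with common difference −10.
Position 19 falls in stream A as its term 7, giving 19683.

19683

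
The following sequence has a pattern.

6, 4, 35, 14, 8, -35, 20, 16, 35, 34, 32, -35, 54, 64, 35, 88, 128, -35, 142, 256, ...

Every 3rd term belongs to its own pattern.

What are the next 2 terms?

35, 230

Split by position mod 3: positions 1, 4, 7, … form one track, and each other residue class forms its own.
Track A = 6, 14, 20, 34, 54, 88, 142: Fibonacci-style (each term is the sum of the two before it).
Track B = 4, 8, 16, 32, 64, 128, 256: successive powers of 2.
Track C = 35, -35, 35, -35, 35, -35: oscillating between 35 and -35.
The 21st slot belongs to track C; its 7th term is 35.
Position 22 → track A, term 8 = 230.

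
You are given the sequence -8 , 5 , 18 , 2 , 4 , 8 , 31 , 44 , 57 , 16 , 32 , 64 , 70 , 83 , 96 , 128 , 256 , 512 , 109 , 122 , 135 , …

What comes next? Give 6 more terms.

1024, 2048, 4096, 148, 161, 174

Positions follow the repeating pattern AAABBB; grouping by letter gives 2 tracks.
Subsequence A is -8, 5, 18, 31, 44, 57, 70, 83, 96, 109, 122, 135, which is adding 13 each time.
Subsequence B is 2, 4, 8, 16, 32, 64, 128, 256, 512, which is powers of 2.
Position 22 → subsequence B, term 10 = 1024.
Term 23 comes from subsequence B (its 11th entry): 2048.
The 24th slot belongs to subsequence B; its 12th term is 4096.
Position 25 → subsequence A, term 13 = 148.
The 26th slot belongs to subsequence A; its 14th term is 161.
The 27th slot belongs to subsequence A; its 15th term is 174.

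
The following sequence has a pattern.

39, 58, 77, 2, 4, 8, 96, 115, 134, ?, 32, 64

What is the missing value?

Positions follow the repeating pattern AAABBB; grouping by letter gives 2 tracks.
Track A = 39, 58, 77, 96, 115, 134: adding 19 each time.
Track B = 2, 4, 8, ?, 32, 64: successive powers of 2.
So the missing entry in track B is 16.

16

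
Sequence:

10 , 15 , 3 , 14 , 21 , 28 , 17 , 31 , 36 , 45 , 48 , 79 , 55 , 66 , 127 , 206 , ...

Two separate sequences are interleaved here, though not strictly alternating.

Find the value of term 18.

91

Reading positions in blocks of 4 reveals the pattern AABB — 2 tracks woven together.
Track A is 10, 15, 21, 28, 36, 45, 55, 66, which is triangular numbers n(n+1)/2 for n = 4, 5, ….
Track B is 3, 14, 17, 31, 48, 79, 127, 206, which is a Fibonacci-like recurrence a_n = a_{n-1} + a_{n-2}.
Term 18 comes from track A (its 10th entry): 91.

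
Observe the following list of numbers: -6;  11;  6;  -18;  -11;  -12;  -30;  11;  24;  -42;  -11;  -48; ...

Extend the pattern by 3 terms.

-54, 11, 96

Taking every 3rd term gives 3 separate tracks.
Subsequence A: -6, -18, -30, -42 (arithmetic with common difference −12).
Subsequence B: 11, -11, 11, -11 (the oscillation 11·(−1)^(n+1)).
Subsequence C: 6, -12, 24, -48 (geometric with ratio -2).
Position 13 → subsequence A, term 5 = -54.
Position 14 → subsequence B, term 5 = 11.
Term 15 comes from subsequence C (its 5th entry): 96.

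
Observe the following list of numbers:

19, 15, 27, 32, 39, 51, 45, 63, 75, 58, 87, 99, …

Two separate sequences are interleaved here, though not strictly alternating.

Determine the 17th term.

Reading positions in blocks of 3 reveals the pattern ABB — 2 tracks woven together.
Track A: 19, 32, 45, 58 (arithmetic with common difference +13).
Track B: 15, 27, 39, 51, 63, 75, 87, 99 (adding 12 each time).
Position 17 falls in track B as its term 11, giving 135.

135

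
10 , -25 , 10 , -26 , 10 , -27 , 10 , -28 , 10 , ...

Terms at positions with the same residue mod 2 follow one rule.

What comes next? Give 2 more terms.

-29, 10

Odd-indexed and even-indexed terms follow separate rules.
Stream A: 10, 10, 10, 10, 10 (the constant sequence 10).
Stream B: -25, -26, -27, -28 (linear: a_n = -24 − n).
Term 10 comes from stream B (its 5th entry): -29.
The 11th slot belongs to stream A; its 6th term is 10.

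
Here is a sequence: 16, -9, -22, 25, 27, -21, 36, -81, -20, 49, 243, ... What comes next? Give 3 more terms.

-19, 64, -729

The terms cycle through 3 interleaved subsequences.
Track A: 16, 25, 36, 49 — the squares 4², 5², 6², ….
Track B: -9, 27, -81, 243 — multiplying by -3 each time.
Track C: -22, -21, -20 — arithmetic, step +1.
Position 12 falls in track C as its term 4, giving -19.
Position 13 → track A, term 5 = 64.
Position 14 → track B, term 5 = -729.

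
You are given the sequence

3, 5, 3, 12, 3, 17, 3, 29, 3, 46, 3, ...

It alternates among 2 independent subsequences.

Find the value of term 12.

Split by position mod 2 into 2 tracks.
Track A: 3, 3, 3, 3, 3, 3 (the constant sequence 3).
Track B: 5, 12, 17, 29, 46 (a Fibonacci-like recurrence a_n = a_{n-1} + a_{n-2}).
Term 12 comes from track B (its 6th entry): 75.

75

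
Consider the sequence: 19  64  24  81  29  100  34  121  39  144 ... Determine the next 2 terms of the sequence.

44, 169

Positions 1, 3, 5, … form one subsequence and positions 2, 4, 6, … form another.
Track A: 19, 24, 29, 34, 39. Adding 5 each time.
Track B: 64, 81, 100, 121, 144. Perfect squares starting at 8².
The 11th slot belongs to track A; its 6th term is 44.
Position 12 falls in track B as its term 6, giving 169.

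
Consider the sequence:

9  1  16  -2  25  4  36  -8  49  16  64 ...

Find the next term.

Taking every 2nd term gives 2 separate tracks.
Subsequence A: 9, 16, 25, 36, 49, 64 (the squares 3², 4², 5², …).
Subsequence B: 1, -2, 4, -8, 16 (geometric, ×-2 each step).
The 12th slot belongs to subsequence B; its 6th term is -32.

-32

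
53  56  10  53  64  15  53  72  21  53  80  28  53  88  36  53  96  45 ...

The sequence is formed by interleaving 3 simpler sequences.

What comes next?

Split by position mod 3: positions 1, 4, 7, … form one track, and each other residue class forms its own.
Stream A: 53, 53, 53, 53, 53, 53. Constant 53.
Stream B: 56, 64, 72, 80, 88, 96. Adding 8 each time.
Stream C: 10, 15, 21, 28, 36, 45. Triangular numbers n(n+1)/2 for n = 4, 5, ….
Position 19 → stream A, term 7 = 53.

53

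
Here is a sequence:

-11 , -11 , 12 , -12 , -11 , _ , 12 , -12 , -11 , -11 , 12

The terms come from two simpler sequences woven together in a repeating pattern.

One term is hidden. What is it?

-11

Positions follow the repeating pattern AABB; grouping by letter gives 2 tracks.
Track A is -11, -11, -11, ?, -11, -11, which is the constant sequence -11.
Track B is 12, -12, 12, -12, 12, which is oscillating between 12 and -12.
Filling track A at index 4 by its rule yields -11.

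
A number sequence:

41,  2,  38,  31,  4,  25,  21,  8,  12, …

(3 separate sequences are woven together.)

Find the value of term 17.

Split by position mod 3 into 3 tracks.
Subsequence A: 41, 31, 21 — linear: a_n = 51 − 10·n.
Subsequence B: 2, 4, 8 — powers 2^1, 2^2, 2^3, ….
Subsequence C: 38, 25, 12 — subtracting 13 each time.
Term 17 comes from subsequence B (its 6th entry): 64.

64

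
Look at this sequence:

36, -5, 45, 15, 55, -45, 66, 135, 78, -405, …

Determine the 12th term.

Taking every 2nd term gives 2 separate tracks.
Track A is 36, 45, 55, 66, 78, which is the triangular numbers T_8, T_9, ….
Track B is -5, 15, -45, 135, -405, which is multiplying by -3 each time.
Position 12 → track B, term 6 = 1215.

1215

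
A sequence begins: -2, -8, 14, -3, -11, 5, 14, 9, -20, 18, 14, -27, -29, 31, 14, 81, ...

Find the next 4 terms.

-38, 44, 14, -243

Taking every 4th term gives 4 separate tracks.
Subsequence A: -2, -11, -20, -29. Arithmetic, step −9.
Subsequence B: -8, 5, 18, 31. Linear: a_n = -21 + 13·n.
Subsequence C: 14, 14, 14, 14. Constant 14.
Subsequence D: -3, 9, -27, 81. A geometric progression (common ratio -3).
The 17th slot belongs to subsequence A; its 5th term is -38.
The 18th slot belongs to subsequence B; its 5th term is 44.
Term 19 comes from subsequence C (its 5th entry): 14.
The 20th slot belongs to subsequence D; its 5th term is -243.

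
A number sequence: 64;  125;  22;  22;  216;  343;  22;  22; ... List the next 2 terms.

Reading positions in blocks of 4 reveals the pattern AABB — 2 tracks woven together.
Track A is 64, 125, 216, 343, which is consecutive cubes n³ from n = 4.
Track B is 22, 22, 22, 22, which is the constant sequence 22.
The 9th slot belongs to track A; its 5th term is 512.
Position 10 falls in track A as its term 6, giving 729.

512, 729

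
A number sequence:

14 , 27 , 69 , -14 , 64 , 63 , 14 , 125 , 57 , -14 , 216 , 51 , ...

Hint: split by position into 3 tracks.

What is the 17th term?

Split by position mod 3 into 3 tracks.
Track A: 14, -14, 14, -14 (oscillating between 14 and -14).
Track B: 27, 64, 125, 216 (consecutive cubes n³ from n = 3).
Track C: 69, 63, 57, 51 (arithmetic, step −6).
The 17th slot belongs to track B; its 6th term is 512.

512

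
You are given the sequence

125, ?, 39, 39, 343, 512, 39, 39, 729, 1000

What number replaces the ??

Positions follow the repeating pattern AABB; grouping by letter gives 2 tracks.
Track A: 125, ?, 343, 512, 729, 1000 — perfect cubes starting at 5³.
Track B: 39, 39, 39, 39 — always 39.
Filling track A at index 2 by its rule yields 216.

216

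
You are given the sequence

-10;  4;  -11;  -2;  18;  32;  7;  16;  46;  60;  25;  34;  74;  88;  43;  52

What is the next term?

102

Reading positions in blocks of 4 reveals the pattern AABB — 2 tracks woven together.
Subsequence A is -10, 4, 18, 32, 46, 60, 74, 88, which is adding 14 each time.
Subsequence B is -11, -2, 7, 16, 25, 34, 43, 52, which is adding 9 each time.
The 17th slot belongs to subsequence A; its 9th term is 102.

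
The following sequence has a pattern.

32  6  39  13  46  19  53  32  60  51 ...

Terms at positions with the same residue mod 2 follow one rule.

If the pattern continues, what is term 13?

74

Split by position mod 2 into 2 tracks.
Track A = 32, 39, 46, 53, 60: arithmetic with common difference +7.
Track B = 6, 13, 19, 32, 51: each term equals the sum of the previous two.
Position 13 falls in track A as its term 7, giving 74.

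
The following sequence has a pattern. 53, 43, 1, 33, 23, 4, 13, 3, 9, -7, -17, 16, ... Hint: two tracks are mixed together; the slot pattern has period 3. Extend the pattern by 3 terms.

-27, -37, 25

Positions follow the repeating pattern AAB; grouping by letter gives 2 tracks.
Track A is 53, 43, 33, 23, 13, 3, -7, -17, which is arithmetic with common difference −10.
Track B is 1, 4, 9, 16, which is perfect squares starting at 1².
The 13th slot belongs to track A; its 9th term is -27.
Position 14 falls in track A as its term 10, giving -37.
The 15th slot belongs to track B; its 5th term is 25.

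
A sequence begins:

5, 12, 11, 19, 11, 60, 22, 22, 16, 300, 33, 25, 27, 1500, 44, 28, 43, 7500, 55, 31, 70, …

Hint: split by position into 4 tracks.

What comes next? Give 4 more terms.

37500, 66, 34, 113

Taking every 4th term gives 4 separate tracks.
Track A is 5, 11, 16, 27, 43, 70, which is a Fibonacci-like recurrence a_n = a_{n-1} + a_{n-2}.
Track B is 12, 60, 300, 1500, 7500, which is geometric, ×5 each step.
Track C is 11, 22, 33, 44, 55, which is arithmetic with common difference +11.
Track D is 19, 22, 25, 28, 31, which is arithmetic with common difference +3.
The 22nd slot belongs to track B; its 6th term is 37500.
Position 23 → track C, term 6 = 66.
Position 24 falls in track D as its term 6, giving 34.
Term 25 comes from track A (its 7th entry): 113.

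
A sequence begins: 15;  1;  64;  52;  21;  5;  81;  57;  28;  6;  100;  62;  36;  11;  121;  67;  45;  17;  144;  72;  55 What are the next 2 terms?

28, 169

The terms cycle through 4 interleaved subsequences.
Track A: 15, 21, 28, 36, 45, 55 (the triangular numbers T_5, T_6, …).
Track B: 1, 5, 6, 11, 17 (a Fibonacci-like recurrence a_n = a_{n-1} + a_{n-2}).
Track C: 64, 81, 100, 121, 144 (perfect squares starting at 8²).
Track D: 52, 57, 62, 67, 72 (arithmetic, step +5).
The 22nd slot belongs to track B; its 6th term is 28.
Term 23 comes from track C (its 6th entry): 169.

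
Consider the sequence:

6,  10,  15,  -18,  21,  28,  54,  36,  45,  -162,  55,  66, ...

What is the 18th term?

Reading positions in blocks of 3 reveals the pattern ABB — 2 tracks woven together.
Subsequence A = 6, -18, 54, -162: multiplying by -3 each time.
Subsequence B = 10, 15, 21, 28, 36, 45, 55, 66: triangular numbers starting at T_4.
Term 18 comes from subsequence B (its 12th entry): 120.

120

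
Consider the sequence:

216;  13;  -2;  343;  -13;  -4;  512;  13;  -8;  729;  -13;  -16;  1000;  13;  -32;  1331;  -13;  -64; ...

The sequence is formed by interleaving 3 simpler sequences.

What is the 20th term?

Read the sequence 3 terms at a time; column i is its own pattern.
Subsequence A: 216, 343, 512, 729, 1000, 1331 — the cubes 6³, 7³, 8³, ….
Subsequence B: 13, -13, 13, -13, 13, -13 — alternating ±13.
Subsequence C: -2, -4, -8, -16, -32, -64 — a geometric progression (common ratio 2).
The 20th slot belongs to subsequence B; its 7th term is 13.

13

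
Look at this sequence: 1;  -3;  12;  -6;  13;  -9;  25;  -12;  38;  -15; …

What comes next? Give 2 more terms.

Positions 1, 3, 5, … form one subsequence and positions 2, 4, 6, … form another.
Stream A: 1, 12, 13, 25, 38 — Fibonacci-style (each term is the sum of the two before it).
Stream B: -3, -6, -9, -12, -15 — arithmetic with common difference −3.
Term 11 comes from stream A (its 6th entry): 63.
The 12th slot belongs to stream B; its 6th term is -18.

63, -18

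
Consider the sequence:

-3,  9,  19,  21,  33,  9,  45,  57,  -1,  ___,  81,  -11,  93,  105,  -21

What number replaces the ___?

69

The slot pattern repeats as AAB (period 3), so there are 2 interleaved tracks.
Track A is -3, 9, 21, 33, 45, 57, ?, 81, 93, 105, which is linear: a_n = -15 + 12·n.
Track B is 19, 9, -1, -11, -21, which is linear: a_n = 29 − 10·n.
Track A's pattern makes the blank 69.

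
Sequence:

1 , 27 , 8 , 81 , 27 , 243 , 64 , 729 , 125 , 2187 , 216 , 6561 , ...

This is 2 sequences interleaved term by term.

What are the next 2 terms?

Taking every 2nd term gives 2 separate tracks.
Subsequence A: 1, 8, 27, 64, 125, 216 (perfect cubes starting at 1³).
Subsequence B: 27, 81, 243, 729, 2187, 6561 (powers of 3).
Term 13 comes from subsequence A (its 7th entry): 343.
The 14th slot belongs to subsequence B; its 7th term is 19683.

343, 19683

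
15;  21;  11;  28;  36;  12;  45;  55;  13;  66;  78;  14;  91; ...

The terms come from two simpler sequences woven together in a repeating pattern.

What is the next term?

Positions follow the repeating pattern AAB; grouping by letter gives 2 tracks.
Stream A: 15, 21, 28, 36, 45, 55, 66, 78, 91. Triangular numbers n(n+1)/2 for n = 5, 6, ….
Stream B: 11, 12, 13, 14. Linear: a_n = 10 + n.
Position 14 falls in stream A as its term 10, giving 105.

105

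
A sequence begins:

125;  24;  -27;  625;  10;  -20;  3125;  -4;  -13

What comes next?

15625

Split by position mod 3 into 3 tracks.
Track A: 125, 625, 3125 (successive powers of 5).
Track B: 24, 10, -4 (arithmetic with common difference −14).
Track C: -27, -20, -13 (adding 7 each time).
Position 10 → track A, term 4 = 15625.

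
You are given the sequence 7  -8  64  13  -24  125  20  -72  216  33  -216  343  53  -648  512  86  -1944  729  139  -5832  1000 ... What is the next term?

Split by position mod 3 into 3 tracks.
Subsequence A is 7, 13, 20, 33, 53, 86, 139, which is Fibonacci-style (each term is the sum of the two before it).
Subsequence B is -8, -24, -72, -216, -648, -1944, -5832, which is geometric, ×3 each step.
Subsequence C is 64, 125, 216, 343, 512, 729, 1000, which is the cubes 4³, 5³, 6³, ….
Position 22 falls in subsequence A as its term 8, giving 225.

225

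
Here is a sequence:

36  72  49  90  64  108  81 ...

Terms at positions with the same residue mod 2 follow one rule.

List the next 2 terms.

Taking every 2nd term gives 2 separate tracks.
Subsequence A: 36, 49, 64, 81. The squares 6², 7², 8², ….
Subsequence B: 72, 90, 108. Adding 18 each time.
Term 8 comes from subsequence B (its 4th entry): 126.
Position 9 falls in subsequence A as its term 5, giving 100.

126, 100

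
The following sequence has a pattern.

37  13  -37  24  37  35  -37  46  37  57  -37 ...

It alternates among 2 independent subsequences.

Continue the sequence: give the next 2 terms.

Taking every 2nd term gives 2 separate tracks.
Stream A = 37, -37, 37, -37, 37, -37: the oscillation 37·(−1)^(n+1).
Stream B = 13, 24, 35, 46, 57: arithmetic with common difference +11.
The 12th slot belongs to stream B; its 6th term is 68.
Position 13 → stream A, term 7 = 37.

68, 37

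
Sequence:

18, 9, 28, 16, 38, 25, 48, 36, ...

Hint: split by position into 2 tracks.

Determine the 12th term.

Taking every 2nd term gives 2 separate tracks.
Stream A = 18, 28, 38, 48: arithmetic, step +10.
Stream B = 9, 16, 25, 36: perfect squares starting at 3².
Position 12 falls in stream B as its term 6, giving 64.

64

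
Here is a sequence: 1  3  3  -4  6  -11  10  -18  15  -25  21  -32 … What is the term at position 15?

36

The terms cycle through 2 interleaved subsequences.
Subsequence A: 1, 3, 6, 10, 15, 21 — the triangular numbers T_1, T_2, ….
Subsequence B: 3, -4, -11, -18, -25, -32 — arithmetic with common difference −7.
Position 15 falls in subsequence A as its term 8, giving 36.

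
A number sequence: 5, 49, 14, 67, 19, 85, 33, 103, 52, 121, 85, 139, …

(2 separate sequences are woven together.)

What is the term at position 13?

137

Odd-indexed and even-indexed terms follow separate rules.
Stream A: 5, 14, 19, 33, 52, 85 (a Fibonacci-like recurrence a_n = a_{n-1} + a_{n-2}).
Stream B: 49, 67, 85, 103, 121, 139 (adding 18 each time).
Position 13 → stream A, term 7 = 137.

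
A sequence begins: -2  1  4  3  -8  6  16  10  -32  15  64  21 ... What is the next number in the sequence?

Odd-indexed and even-indexed terms follow separate rules.
Track A: -2, 4, -8, 16, -32, 64 (multiplying by -2 each time).
Track B: 1, 3, 6, 10, 15, 21 (triangular numbers starting at T_1).
Position 13 → track A, term 7 = -128.

-128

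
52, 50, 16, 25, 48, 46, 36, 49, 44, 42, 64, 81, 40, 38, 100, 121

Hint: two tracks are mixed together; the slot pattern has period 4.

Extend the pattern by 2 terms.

36, 34

Positions follow the repeating pattern AABB; grouping by letter gives 2 tracks.
Track A is 52, 50, 48, 46, 44, 42, 40, 38, which is arithmetic with common difference −2.
Track B is 16, 25, 36, 49, 64, 81, 100, 121, which is consecutive squares n² from n = 4.
Term 17 comes from track A (its 9th entry): 36.
The 18th slot belongs to track A; its 10th term is 34.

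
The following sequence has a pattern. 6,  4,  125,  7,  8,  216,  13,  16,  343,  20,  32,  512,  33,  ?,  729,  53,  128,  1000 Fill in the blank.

64

Split by position mod 3 into 3 tracks.
Track A is 6, 7, 13, 20, 33, 53, which is each term equals the sum of the previous two.
Track B is 4, 8, 16, 32, ?, 128, which is powers of 2.
Track C is 125, 216, 343, 512, 729, 1000, which is consecutive cubes n³ from n = 5.
Track B's pattern makes the blank 64.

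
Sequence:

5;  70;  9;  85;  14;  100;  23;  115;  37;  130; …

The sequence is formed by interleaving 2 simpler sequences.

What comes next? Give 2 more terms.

Taking every 2nd term gives 2 separate tracks.
Subsequence A: 5, 9, 14, 23, 37 — a Fibonacci-like recurrence a_n = a_{n-1} + a_{n-2}.
Subsequence B: 70, 85, 100, 115, 130 — adding 15 each time.
Position 11 falls in subsequence A as its term 6, giving 60.
Position 12 → subsequence B, term 6 = 145.

60, 145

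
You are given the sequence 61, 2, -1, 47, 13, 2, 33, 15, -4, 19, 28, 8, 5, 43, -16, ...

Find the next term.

-9

Read the sequence 3 terms at a time; column i is its own pattern.
Track A: 61, 47, 33, 19, 5 (arithmetic with common difference −14).
Track B: 2, 13, 15, 28, 43 (each term equals the sum of the previous two).
Track C: -1, 2, -4, 8, -16 (geometric with ratio -2).
Term 16 comes from track A (its 6th entry): -9.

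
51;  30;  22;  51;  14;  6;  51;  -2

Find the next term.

Positions follow the repeating pattern ABB; grouping by letter gives 2 tracks.
Stream A: 51, 51, 51 — constant 51.
Stream B: 30, 22, 14, 6, -2 — subtracting 8 each time.
The 9th slot belongs to stream B; its 6th term is -10.

-10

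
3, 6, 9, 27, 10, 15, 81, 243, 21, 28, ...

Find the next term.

The slot pattern repeats as AABB (period 4), so there are 2 interleaved tracks.
Stream A: 3, 6, 10, 15, 21, 28. Triangular numbers n(n+1)/2 for n = 2, 3, ….
Stream B: 9, 27, 81, 243. Successive powers of 3.
Position 11 → stream B, term 5 = 729.

729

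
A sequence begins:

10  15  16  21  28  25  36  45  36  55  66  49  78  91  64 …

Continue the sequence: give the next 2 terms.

105, 120

Reading positions in blocks of 3 reveals the pattern AAB — 2 tracks woven together.
Track A: 10, 15, 21, 28, 36, 45, 55, 66, 78, 91 — triangular numbers starting at T_4.
Track B: 16, 25, 36, 49, 64 — perfect squares starting at 4².
The 16th slot belongs to track A; its 11th term is 105.
Term 17 comes from track A (its 12th entry): 120.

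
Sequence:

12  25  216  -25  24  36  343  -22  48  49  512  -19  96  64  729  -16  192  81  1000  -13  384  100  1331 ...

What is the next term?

Split by position mod 4 into 4 tracks.
Track A: 12, 24, 48, 96, 192, 384. A geometric progression (common ratio 2).
Track B: 25, 36, 49, 64, 81, 100. Consecutive squares n² from n = 5.
Track C: 216, 343, 512, 729, 1000, 1331. The cubes 6³, 7³, 8³, ….
Track D: -25, -22, -19, -16, -13. Arithmetic, step +3.
The 24th slot belongs to track D; its 6th term is -10.

-10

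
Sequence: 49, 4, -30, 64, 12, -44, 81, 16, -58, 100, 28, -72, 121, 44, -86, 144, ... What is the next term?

72

Read the sequence 3 terms at a time; column i is its own pattern.
Track A = 49, 64, 81, 100, 121, 144: the squares 7², 8², 9², ….
Track B = 4, 12, 16, 28, 44: a Fibonacci-like recurrence a_n = a_{n-1} + a_{n-2}.
Track C = -30, -44, -58, -72, -86: arithmetic with common difference −14.
Position 17 falls in track B as its term 6, giving 72.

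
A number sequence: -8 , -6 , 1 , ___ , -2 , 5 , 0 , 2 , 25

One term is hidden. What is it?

-4

The slot pattern repeats as AAB (period 3), so there are 2 interleaved tracks.
Track A: -8, -6, ?, -2, 0, 2 (linear: a_n = -10 + 2·n).
Track B: 1, 5, 25 (powers of 5).
Track A's pattern makes the blank -4.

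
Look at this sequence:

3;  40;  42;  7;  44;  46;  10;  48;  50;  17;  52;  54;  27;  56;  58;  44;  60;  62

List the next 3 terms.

71, 64, 66

The slot pattern repeats as ABB (period 3), so there are 2 interleaved tracks.
Stream A: 3, 7, 10, 17, 27, 44 (each term equals the sum of the previous two).
Stream B: 40, 42, 44, 46, 48, 50, 52, 54, 56, 58, 60, 62 (arithmetic with common difference +2).
The 19th slot belongs to stream A; its 7th term is 71.
Position 20 falls in stream B as its term 13, giving 64.
Term 21 comes from stream B (its 14th entry): 66.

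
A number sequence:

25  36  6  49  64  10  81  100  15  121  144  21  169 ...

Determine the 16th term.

Positions follow the repeating pattern AAB; grouping by letter gives 2 tracks.
Stream A is 25, 36, 49, 64, 81, 100, 121, 144, 169, which is consecutive squares n² from n = 5.
Stream B is 6, 10, 15, 21, which is the triangular numbers T_3, T_4, ….
Position 16 falls in stream A as its term 11, giving 225.

225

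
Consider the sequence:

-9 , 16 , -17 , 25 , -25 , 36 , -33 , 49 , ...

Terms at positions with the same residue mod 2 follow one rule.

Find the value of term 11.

-49

Taking every 2nd term gives 2 separate tracks.
Track A: -9, -17, -25, -33. Linear: a_n = -1 − 8·n.
Track B: 16, 25, 36, 49. Perfect squares starting at 4².
Position 11 falls in track A as its term 6, giving -49.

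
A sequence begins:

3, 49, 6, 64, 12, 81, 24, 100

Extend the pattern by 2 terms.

48, 121

The terms cycle through 2 interleaved subsequences.
Track A: 3, 6, 12, 24. Geometric, ×2 each step.
Track B: 49, 64, 81, 100. Perfect squares starting at 7².
Position 9 falls in track A as its term 5, giving 48.
Position 10 → track B, term 5 = 121.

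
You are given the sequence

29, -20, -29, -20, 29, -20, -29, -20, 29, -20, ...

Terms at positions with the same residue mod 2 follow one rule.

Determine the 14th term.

Odd-indexed and even-indexed terms follow separate rules.
Track A is 29, -29, 29, -29, 29, which is oscillating between 29 and -29.
Track B is -20, -20, -20, -20, -20, which is the constant sequence -20.
Term 14 comes from track B (its 7th entry): -20.

-20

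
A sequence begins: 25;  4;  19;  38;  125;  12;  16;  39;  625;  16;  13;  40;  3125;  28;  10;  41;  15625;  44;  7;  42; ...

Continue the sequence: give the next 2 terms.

Split by position mod 4: positions 1, 5, 9, … form one track, and each other residue class forms its own.
Track A: 25, 125, 625, 3125, 15625 — successive powers of 5.
Track B: 4, 12, 16, 28, 44 — a Fibonacci-like recurrence a_n = a_{n-1} + a_{n-2}.
Track C: 19, 16, 13, 10, 7 — arithmetic with common difference −3.
Track D: 38, 39, 40, 41, 42 — arithmetic, step +1.
Position 21 → track A, term 6 = 78125.
Term 22 comes from track B (its 6th entry): 72.

78125, 72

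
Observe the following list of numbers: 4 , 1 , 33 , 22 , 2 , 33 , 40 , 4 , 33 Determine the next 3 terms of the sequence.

Split by position mod 3: positions 1, 4, 7, … form one track, and each other residue class forms its own.
Track A = 4, 22, 40: linear: a_n = -14 + 18·n.
Track B = 1, 2, 4: geometric with ratio 2.
Track C = 33, 33, 33: constant 33.
The 10th slot belongs to track A; its 4th term is 58.
The 11th slot belongs to track B; its 4th term is 8.
The 12th slot belongs to track C; its 4th term is 33.

58, 8, 33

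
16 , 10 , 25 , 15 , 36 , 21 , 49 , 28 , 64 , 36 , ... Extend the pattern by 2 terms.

81, 45

The terms cycle through 2 interleaved subsequences.
Track A: 16, 25, 36, 49, 64. Consecutive squares n² from n = 4.
Track B: 10, 15, 21, 28, 36. The triangular numbers T_4, T_5, ….
Term 11 comes from track A (its 6th entry): 81.
The 12th slot belongs to track B; its 6th term is 45.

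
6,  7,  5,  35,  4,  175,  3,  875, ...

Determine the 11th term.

1

Positions 1, 3, 5, … form one subsequence and positions 2, 4, 6, … form another.
Stream A: 6, 5, 4, 3. Arithmetic, step −1.
Stream B: 7, 35, 175, 875. Geometric, ×5 each step.
Position 11 → stream A, term 6 = 1.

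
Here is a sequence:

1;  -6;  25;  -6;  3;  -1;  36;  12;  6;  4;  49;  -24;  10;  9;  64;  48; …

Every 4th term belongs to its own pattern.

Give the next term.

Split by position mod 4: positions 1, 5, 9, … form one track, and each other residue class forms its own.
Track A: 1, 3, 6, 10 — triangular numbers n(n+1)/2 for n = 1, 2, ….
Track B: -6, -1, 4, 9 — arithmetic, step +5.
Track C: 25, 36, 49, 64 — consecutive squares n² from n = 5.
Track D: -6, 12, -24, 48 — multiplying by -2 each time.
Term 17 comes from track A (its 5th entry): 15.

15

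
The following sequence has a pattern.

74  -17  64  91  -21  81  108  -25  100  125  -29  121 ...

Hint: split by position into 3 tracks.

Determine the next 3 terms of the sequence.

The terms cycle through 3 interleaved subsequences.
Subsequence A is 74, 91, 108, 125, which is arithmetic with common difference +17.
Subsequence B is -17, -21, -25, -29, which is subtracting 4 each time.
Subsequence C is 64, 81, 100, 121, which is perfect squares starting at 8².
Position 13 falls in subsequence A as its term 5, giving 142.
Term 14 comes from subsequence B (its 5th entry): -33.
Position 15 falls in subsequence C as its term 5, giving 144.

142, -33, 144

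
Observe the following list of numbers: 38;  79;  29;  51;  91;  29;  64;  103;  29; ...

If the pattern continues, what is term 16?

Taking every 3rd term gives 3 separate tracks.
Track A is 38, 51, 64, which is adding 13 each time.
Track B is 79, 91, 103, which is linear: a_n = 67 + 12·n.
Track C is 29, 29, 29, which is constant 29.
Position 16 → track A, term 6 = 103.

103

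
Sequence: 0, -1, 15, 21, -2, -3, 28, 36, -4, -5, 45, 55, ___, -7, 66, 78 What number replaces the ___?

The slot pattern repeats as AABB (period 4), so there are 2 interleaved tracks.
Subsequence A: 0, -1, -2, -3, -4, -5, ?, -7 (subtracting 1 each time).
Subsequence B: 15, 21, 28, 36, 45, 55, 66, 78 (the triangular numbers T_5, T_6, …).
Subsequence A's pattern makes the blank -6.

-6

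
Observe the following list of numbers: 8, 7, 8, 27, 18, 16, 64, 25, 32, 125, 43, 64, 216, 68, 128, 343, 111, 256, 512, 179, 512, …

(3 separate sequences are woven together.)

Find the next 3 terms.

729, 290, 1024

Read the sequence 3 terms at a time; column i is its own pattern.
Subsequence A = 8, 27, 64, 125, 216, 343, 512: the cubes 2³, 3³, 4³, ….
Subsequence B = 7, 18, 25, 43, 68, 111, 179: Fibonacci-style (each term is the sum of the two before it).
Subsequence C = 8, 16, 32, 64, 128, 256, 512: powers 2^3, 2^4, 2^5, ….
Position 22 falls in subsequence A as its term 8, giving 729.
Term 23 comes from subsequence B (its 8th entry): 290.
Position 24 falls in subsequence C as its term 8, giving 1024.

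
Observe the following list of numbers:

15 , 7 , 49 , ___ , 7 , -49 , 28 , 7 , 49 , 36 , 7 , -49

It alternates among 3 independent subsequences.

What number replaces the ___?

21

The terms cycle through 3 interleaved subsequences.
Stream A = 15, ?, 28, 36: triangular numbers starting at T_5.
Stream B = 7, 7, 7, 7: the constant sequence 7.
Stream C = 49, -49, 49, -49: oscillating between 49 and -49.
Filling stream A at index 2 by its rule yields 21.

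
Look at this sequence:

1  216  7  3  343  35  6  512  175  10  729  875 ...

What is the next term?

The terms cycle through 3 interleaved subsequences.
Subsequence A is 1, 3, 6, 10, which is triangular numbers starting at T_1.
Subsequence B is 216, 343, 512, 729, which is consecutive cubes n³ from n = 6.
Subsequence C is 7, 35, 175, 875, which is geometric, ×5 each step.
The 13th slot belongs to subsequence A; its 5th term is 15.

15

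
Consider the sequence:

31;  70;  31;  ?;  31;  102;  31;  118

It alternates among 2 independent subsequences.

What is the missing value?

86

Split by position mod 2 into 2 tracks.
Subsequence A: 31, 31, 31, 31 (constant 31).
Subsequence B: 70, ?, 102, 118 (arithmetic, step +16).
Subsequence B's pattern makes the blank 86.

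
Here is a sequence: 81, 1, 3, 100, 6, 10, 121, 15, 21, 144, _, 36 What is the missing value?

28

Positions follow the repeating pattern ABB; grouping by letter gives 2 tracks.
Subsequence A: 81, 100, 121, 144 (consecutive squares n² from n = 9).
Subsequence B: 1, 3, 6, 10, 15, 21, ?, 36 (triangular numbers n(n+1)/2 for n = 1, 2, …).
The gap is subsequence B's term 7; the rule gives 28.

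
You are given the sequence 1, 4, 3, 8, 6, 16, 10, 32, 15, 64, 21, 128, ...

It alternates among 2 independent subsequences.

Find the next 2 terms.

28, 256

The terms cycle through 2 interleaved subsequences.
Track A: 1, 3, 6, 10, 15, 21. The triangular numbers T_1, T_2, ….
Track B: 4, 8, 16, 32, 64, 128. Geometric, ×2 each step.
Position 13 → track A, term 7 = 28.
Position 14 → track B, term 7 = 256.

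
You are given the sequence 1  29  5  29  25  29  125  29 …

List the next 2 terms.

625, 29

Odd-indexed and even-indexed terms follow separate rules.
Track A: 1, 5, 25, 125 — powers of 5.
Track B: 29, 29, 29, 29 — the constant sequence 29.
Position 9 → track A, term 5 = 625.
The 10th slot belongs to track B; its 5th term is 29.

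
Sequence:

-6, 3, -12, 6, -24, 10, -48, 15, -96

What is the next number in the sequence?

21

The terms cycle through 2 interleaved subsequences.
Track A: -6, -12, -24, -48, -96. Geometric with ratio 2.
Track B: 3, 6, 10, 15. The triangular numbers T_2, T_3, ….
Position 10 falls in track B as its term 5, giving 21.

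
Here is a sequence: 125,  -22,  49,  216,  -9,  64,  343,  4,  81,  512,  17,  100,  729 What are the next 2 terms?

30, 121

Taking every 3rd term gives 3 separate tracks.
Subsequence A is 125, 216, 343, 512, 729, which is consecutive cubes n³ from n = 5.
Subsequence B is -22, -9, 4, 17, which is adding 13 each time.
Subsequence C is 49, 64, 81, 100, which is the squares 7², 8², 9², ….
The 14th slot belongs to subsequence B; its 5th term is 30.
The 15th slot belongs to subsequence C; its 5th term is 121.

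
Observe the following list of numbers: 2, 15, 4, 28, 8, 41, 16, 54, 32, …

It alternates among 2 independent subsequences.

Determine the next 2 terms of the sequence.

67, 64

Odd-indexed and even-indexed terms follow separate rules.
Stream A: 2, 4, 8, 16, 32. Powers 2^1, 2^2, 2^3, ….
Stream B: 15, 28, 41, 54. Adding 13 each time.
Position 10 falls in stream B as its term 5, giving 67.
Position 11 falls in stream A as its term 6, giving 64.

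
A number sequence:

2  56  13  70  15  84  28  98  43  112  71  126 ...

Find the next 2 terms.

Taking every 2nd term gives 2 separate tracks.
Subsequence A: 2, 13, 15, 28, 43, 71 (Fibonacci-style (each term is the sum of the two before it)).
Subsequence B: 56, 70, 84, 98, 112, 126 (arithmetic with common difference +14).
Position 13 → subsequence A, term 7 = 114.
Position 14 → subsequence B, term 7 = 140.

114, 140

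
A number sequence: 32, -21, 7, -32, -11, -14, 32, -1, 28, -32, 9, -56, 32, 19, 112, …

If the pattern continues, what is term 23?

Taking every 3rd term gives 3 separate tracks.
Stream A: 32, -32, 32, -32, 32. Oscillating between 32 and -32.
Stream B: -21, -11, -1, 9, 19. Linear: a_n = -31 + 10·n.
Stream C: 7, -14, 28, -56, 112. A geometric progression (common ratio -2).
Position 23 falls in stream B as its term 8, giving 49.

49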